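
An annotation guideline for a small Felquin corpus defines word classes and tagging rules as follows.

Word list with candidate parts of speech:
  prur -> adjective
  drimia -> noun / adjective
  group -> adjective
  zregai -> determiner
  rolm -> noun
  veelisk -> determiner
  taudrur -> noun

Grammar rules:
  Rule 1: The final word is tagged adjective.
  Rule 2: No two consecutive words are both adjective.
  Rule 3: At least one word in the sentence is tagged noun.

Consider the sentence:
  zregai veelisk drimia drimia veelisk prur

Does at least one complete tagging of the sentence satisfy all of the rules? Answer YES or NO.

YES

Candidates per position — 1:zregai {determiner}; 2:veelisk {determiner}; 3:drimia {noun,adjective}; 4:drimia {noun,adjective}; 5:veelisk {determiner}; 6:prur {adjective}.
One satisfying assignment: determiner determiner noun noun determiner adjective.
Check: rule 1 ok; rule 2 ok; rule 3 ok.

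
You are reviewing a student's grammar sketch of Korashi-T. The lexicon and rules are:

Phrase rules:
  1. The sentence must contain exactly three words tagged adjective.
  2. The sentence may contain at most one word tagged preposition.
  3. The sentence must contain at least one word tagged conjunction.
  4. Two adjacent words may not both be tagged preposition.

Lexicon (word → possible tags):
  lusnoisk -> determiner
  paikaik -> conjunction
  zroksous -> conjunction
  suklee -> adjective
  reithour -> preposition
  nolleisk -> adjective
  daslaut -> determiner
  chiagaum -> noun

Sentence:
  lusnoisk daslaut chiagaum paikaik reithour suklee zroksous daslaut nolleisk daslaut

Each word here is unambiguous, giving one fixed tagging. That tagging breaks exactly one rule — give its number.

Fixed tagging: determiner determiner noun conjunction preposition adjective conjunction determiner adjective determiner.
Rule check: R1 fails, R2 ok, R3 ok, R4 ok.
Only rule 1 fails.

1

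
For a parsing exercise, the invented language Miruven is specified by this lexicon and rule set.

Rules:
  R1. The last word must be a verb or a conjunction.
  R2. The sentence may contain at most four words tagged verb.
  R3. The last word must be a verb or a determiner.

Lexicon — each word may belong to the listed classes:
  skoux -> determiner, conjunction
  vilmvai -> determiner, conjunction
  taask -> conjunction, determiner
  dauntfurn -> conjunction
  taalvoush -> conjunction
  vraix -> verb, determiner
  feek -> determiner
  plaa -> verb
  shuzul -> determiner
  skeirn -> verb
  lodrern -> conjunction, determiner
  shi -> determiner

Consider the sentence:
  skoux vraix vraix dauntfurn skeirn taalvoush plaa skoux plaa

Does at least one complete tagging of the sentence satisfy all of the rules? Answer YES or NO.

YES

Candidates per position — 1:skoux {determiner,conjunction}; 2:vraix {verb,determiner}; 3:vraix {verb,determiner}; 4:dauntfurn {conjunction}; 5:skeirn {verb}; 6:taalvoush {conjunction}; 7:plaa {verb}; 8:skoux {determiner,conjunction}; 9:plaa {verb}.
One satisfying assignment: conjunction verb determiner conjunction verb conjunction verb conjunction verb.
Checking: rule 1 ✓; rule 2 ✓; rule 3 ✓.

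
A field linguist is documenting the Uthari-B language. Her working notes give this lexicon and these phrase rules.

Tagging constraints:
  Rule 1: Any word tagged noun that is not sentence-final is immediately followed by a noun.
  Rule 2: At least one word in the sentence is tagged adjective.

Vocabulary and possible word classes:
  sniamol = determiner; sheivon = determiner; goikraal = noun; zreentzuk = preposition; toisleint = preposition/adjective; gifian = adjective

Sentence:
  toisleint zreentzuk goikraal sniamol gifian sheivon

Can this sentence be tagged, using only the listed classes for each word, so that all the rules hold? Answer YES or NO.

NO

Candidates per position — 1:toisleint {preposition,adjective}; 2:zreentzuk {preposition}; 3:goikraal {noun}; 4:sniamol {determiner}; 5:gifian {adjective}; 6:sheivon {determiner}.
Rule 1 cannot be satisfied by any choice of tags from the lexicon.
So there is no consistent tagging.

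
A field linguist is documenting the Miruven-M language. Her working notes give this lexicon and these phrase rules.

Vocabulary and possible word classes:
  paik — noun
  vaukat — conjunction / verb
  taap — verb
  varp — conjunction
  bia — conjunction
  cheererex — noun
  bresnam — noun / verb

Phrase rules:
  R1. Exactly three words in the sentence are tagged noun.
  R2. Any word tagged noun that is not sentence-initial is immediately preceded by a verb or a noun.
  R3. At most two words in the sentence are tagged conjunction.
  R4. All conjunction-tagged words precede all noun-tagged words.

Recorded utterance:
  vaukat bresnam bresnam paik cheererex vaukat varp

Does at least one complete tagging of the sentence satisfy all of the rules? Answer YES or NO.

NO

Candidates per position — 1:vaukat {conjunction,verb}; 2:bresnam {noun,verb}; 3:bresnam {noun,verb}; 4:paik {noun}; 5:cheererex {noun}; 6:vaukat {conjunction,verb}; 7:varp {conjunction}.
Rule 4 cannot be satisfied by any choice of tags from the lexicon.
So there is no consistent tagging.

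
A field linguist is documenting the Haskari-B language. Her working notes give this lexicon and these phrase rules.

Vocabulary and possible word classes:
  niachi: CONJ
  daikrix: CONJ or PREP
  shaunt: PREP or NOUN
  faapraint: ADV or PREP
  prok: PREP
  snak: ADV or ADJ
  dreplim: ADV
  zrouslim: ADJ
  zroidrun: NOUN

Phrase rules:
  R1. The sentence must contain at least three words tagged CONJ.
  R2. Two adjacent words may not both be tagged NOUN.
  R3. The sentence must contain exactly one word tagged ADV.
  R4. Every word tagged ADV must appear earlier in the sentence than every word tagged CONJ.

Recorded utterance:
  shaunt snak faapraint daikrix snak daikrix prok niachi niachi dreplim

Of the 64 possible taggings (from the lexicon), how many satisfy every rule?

0

Candidates per position — 1:shaunt {PREP,NOUN}; 2:snak {ADV,ADJ}; 3:faapraint {ADV,PREP}; 4:daikrix {CONJ,PREP}; 5:snak {ADV,ADJ}; 6:daikrix {CONJ,PREP}; 7:prok {PREP}; 8:niachi {CONJ}; 9:niachi {CONJ}; 10:dreplim {ADV}.
There are 64 candidate sequences in total.
Rule 4 cannot be satisfied by any choice of tags from the lexicon.
So there is no consistent tagging.
Count = 0.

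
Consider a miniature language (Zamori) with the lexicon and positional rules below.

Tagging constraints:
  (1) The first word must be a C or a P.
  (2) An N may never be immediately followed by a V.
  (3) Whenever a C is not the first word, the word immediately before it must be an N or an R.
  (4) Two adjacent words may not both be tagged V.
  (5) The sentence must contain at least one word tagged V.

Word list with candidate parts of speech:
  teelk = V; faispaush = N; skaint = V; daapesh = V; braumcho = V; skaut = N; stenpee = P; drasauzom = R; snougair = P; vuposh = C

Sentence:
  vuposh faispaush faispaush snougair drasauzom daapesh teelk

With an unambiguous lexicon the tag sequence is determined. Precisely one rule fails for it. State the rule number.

4

Fixed tagging: C N N P R V V.
Rule check: R1 pass, R2 pass, R3 pass, R4 fail, R5 pass.
Only rule 4 fails.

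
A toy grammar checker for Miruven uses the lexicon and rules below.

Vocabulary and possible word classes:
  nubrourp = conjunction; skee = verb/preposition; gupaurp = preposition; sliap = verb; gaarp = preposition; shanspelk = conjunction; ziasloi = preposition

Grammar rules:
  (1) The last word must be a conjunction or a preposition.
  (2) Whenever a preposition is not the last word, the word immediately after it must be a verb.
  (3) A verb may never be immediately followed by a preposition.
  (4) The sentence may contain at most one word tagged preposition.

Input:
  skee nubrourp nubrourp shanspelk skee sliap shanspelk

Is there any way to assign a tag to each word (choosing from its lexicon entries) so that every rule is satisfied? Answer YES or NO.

YES

Candidates per position — 1:skee {verb,preposition}; 2:nubrourp {conjunction}; 3:nubrourp {conjunction}; 4:shanspelk {conjunction}; 5:skee {verb,preposition}; 6:sliap {verb}; 7:shanspelk {conjunction}.
One satisfying assignment: verb conjunction conjunction conjunction preposition verb conjunction.
Check: rule 1 satisfied; rule 2 satisfied; rule 3 satisfied; rule 4 satisfied.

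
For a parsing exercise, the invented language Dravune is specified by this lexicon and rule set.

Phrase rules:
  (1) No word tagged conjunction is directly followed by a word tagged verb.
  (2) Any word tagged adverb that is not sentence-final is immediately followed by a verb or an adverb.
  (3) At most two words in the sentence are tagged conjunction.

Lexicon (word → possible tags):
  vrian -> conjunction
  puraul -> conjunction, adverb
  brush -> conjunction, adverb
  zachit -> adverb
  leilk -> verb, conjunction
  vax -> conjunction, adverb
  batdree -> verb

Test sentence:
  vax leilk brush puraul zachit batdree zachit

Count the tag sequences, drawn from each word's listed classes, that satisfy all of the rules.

4

Candidates per position — 1:vax {conjunction,adverb}; 2:leilk {verb,conjunction}; 3:brush {conjunction,adverb}; 4:puraul {conjunction,adverb}; 5:zachit {adverb}; 6:batdree {verb}; 7:zachit {adverb}.
There are 16 candidate sequences in total.
The sequences that satisfy every rule: conjunction conjunction adverb adverb adverb verb adverb; adverb verb conjunction conjunction adverb verb adverb; adverb verb conjunction adverb adverb verb adverb; adverb verb adverb adverb adverb verb adverb.
Count = 4.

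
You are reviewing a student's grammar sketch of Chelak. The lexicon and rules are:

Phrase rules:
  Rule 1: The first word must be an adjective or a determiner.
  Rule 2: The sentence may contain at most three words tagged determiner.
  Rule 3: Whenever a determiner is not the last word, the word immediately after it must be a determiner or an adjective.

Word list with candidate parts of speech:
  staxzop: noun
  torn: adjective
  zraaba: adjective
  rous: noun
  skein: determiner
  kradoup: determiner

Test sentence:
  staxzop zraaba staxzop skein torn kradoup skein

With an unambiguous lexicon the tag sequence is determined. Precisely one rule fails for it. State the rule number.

1

Fixed tagging: noun adjective noun determiner adjective determiner determiner.
Applying the rules: R1 violated, R2 holds, R3 holds.
Only rule 1 fails.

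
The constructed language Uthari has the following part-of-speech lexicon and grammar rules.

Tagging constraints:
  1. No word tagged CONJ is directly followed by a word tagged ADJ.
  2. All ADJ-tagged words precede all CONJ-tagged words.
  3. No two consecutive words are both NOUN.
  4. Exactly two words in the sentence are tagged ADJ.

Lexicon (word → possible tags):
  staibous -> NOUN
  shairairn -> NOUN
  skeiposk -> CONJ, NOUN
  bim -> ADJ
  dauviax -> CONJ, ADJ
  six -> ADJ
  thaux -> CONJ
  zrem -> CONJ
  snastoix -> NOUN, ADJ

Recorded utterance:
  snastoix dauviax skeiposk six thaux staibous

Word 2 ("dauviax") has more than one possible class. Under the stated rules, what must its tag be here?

ADJ

Candidates per position — 1:snastoix {NOUN,ADJ}; 2:dauviax {CONJ,ADJ}; 3:skeiposk {CONJ,NOUN}; 4:six {ADJ}; 5:thaux {CONJ}; 6:staibous {NOUN}.
Word 2 cannot be CONJ — rule 2 would then fail for every completion. It is ADJ.
Word 3 cannot be CONJ — rule 1 would then fail for every completion. It is NOUN.
Word 1 cannot be ADJ — rule 4 would then fail for every completion. It is NOUN.
The only consistent sequence is: NOUN ADJ NOUN ADJ CONJ NOUN.
Check: rule 1 ✓; rule 2 ✓; rule 3 ✓; rule 4 ✓.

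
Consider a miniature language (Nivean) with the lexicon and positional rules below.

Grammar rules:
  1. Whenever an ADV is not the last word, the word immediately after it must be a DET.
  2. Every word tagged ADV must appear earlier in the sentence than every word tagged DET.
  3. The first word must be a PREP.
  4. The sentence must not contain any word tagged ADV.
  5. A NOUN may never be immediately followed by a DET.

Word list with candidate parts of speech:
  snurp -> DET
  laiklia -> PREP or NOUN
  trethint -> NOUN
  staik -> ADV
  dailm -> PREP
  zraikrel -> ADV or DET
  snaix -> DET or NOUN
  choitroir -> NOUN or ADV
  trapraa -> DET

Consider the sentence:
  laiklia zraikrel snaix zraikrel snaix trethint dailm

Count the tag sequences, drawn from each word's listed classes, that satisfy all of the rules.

Candidates per position — 1:laiklia {PREP,NOUN}; 2:zraikrel {ADV,DET}; 3:snaix {DET,NOUN}; 4:zraikrel {ADV,DET}; 5:snaix {DET,NOUN}; 6:trethint {NOUN}; 7:dailm {PREP}.
There are 32 candidate sequences in total.
The sequences that satisfy every rule: PREP DET DET DET DET NOUN PREP; PREP DET DET DET NOUN NOUN PREP.
Count = 2.

2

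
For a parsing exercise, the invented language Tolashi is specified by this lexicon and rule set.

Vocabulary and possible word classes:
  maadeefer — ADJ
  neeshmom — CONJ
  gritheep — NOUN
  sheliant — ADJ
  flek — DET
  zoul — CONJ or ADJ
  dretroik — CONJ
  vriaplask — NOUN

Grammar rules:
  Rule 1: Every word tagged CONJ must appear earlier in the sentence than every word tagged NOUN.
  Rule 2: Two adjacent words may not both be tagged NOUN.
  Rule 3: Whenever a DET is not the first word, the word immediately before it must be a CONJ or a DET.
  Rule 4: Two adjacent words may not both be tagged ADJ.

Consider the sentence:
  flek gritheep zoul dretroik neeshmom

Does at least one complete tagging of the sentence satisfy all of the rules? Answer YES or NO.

Candidates per position — 1:flek {DET}; 2:gritheep {NOUN}; 3:zoul {CONJ,ADJ}; 4:dretroik {CONJ}; 5:neeshmom {CONJ}.
Rule 1 cannot be satisfied by any choice of tags from the lexicon.
So there is no consistent tagging.

NO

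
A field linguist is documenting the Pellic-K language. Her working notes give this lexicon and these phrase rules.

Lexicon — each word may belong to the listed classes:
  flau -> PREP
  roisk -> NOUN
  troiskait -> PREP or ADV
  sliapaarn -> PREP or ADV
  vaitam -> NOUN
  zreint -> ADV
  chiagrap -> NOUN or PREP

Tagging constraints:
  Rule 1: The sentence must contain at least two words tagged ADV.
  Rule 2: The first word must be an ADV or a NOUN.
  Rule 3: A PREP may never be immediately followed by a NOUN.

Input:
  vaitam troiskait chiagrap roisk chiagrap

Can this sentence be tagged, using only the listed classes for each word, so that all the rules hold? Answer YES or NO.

NO

Candidates per position — 1:vaitam {NOUN}; 2:troiskait {PREP,ADV}; 3:chiagrap {NOUN,PREP}; 4:roisk {NOUN}; 5:chiagrap {NOUN,PREP}.
Rule 1 cannot be satisfied by any choice of tags from the lexicon.
So there is no consistent tagging.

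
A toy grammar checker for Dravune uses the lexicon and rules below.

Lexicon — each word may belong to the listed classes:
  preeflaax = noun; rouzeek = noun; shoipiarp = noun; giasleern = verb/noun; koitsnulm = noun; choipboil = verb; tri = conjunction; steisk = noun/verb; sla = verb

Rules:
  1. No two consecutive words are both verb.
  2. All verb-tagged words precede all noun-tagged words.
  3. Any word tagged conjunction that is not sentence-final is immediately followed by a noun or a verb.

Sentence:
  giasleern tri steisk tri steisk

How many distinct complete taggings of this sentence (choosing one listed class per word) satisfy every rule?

Candidates per position — 1:giasleern {verb,noun}; 2:tri {conjunction}; 3:steisk {noun,verb}; 4:tri {conjunction}; 5:steisk {noun,verb}.
There are 8 candidate sequences in total.
The sequences that satisfy every rule: verb conjunction noun conjunction noun; verb conjunction verb conjunction noun; verb conjunction verb conjunction verb; noun conjunction noun conjunction noun.
Count = 4.

4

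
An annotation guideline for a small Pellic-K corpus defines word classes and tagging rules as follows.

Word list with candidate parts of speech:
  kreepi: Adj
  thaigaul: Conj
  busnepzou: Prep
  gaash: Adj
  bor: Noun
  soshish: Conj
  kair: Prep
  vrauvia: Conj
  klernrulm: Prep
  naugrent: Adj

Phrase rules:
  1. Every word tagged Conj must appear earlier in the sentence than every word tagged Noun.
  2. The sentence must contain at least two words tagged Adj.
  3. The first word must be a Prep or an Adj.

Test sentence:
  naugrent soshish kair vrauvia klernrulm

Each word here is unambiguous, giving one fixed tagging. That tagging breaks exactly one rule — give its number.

Fixed tagging: Adj Conj Prep Conj Prep.
Checking each rule: R1 pass, R2 fail, R3 pass.
Only rule 2 fails.

2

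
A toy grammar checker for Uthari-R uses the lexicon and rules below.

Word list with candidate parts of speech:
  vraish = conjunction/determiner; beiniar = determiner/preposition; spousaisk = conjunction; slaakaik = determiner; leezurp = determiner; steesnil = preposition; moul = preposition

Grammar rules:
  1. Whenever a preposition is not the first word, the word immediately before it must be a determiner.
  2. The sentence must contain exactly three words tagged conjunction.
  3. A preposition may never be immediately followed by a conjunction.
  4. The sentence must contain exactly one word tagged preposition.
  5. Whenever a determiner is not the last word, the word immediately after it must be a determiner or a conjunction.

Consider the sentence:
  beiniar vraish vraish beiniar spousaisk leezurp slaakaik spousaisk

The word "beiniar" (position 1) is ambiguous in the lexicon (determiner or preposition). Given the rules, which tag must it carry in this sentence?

Candidates per position — 1:beiniar {determiner,preposition}; 2:vraish {conjunction,determiner}; 3:vraish {conjunction,determiner}; 4:beiniar {determiner,preposition}; 5:spousaisk {conjunction}; 6:leezurp {determiner}; 7:slaakaik {determiner}; 8:spousaisk {conjunction}.
Position 4: tagging it preposition would leave rule 3 unsatisfiable, so it must be determiner.
Position 1: tagging it determiner would leave rule 4 unsatisfiable, so it must be preposition.
Position 2: tagging it conjunction would leave rule 3 unsatisfiable, so it must be determiner.
Position 3: tagging it determiner would leave rule 2 unsatisfiable, so it must be conjunction.
That leaves exactly one tagging: preposition determiner conjunction determiner conjunction determiner determiner conjunction.
Verifying each rule — rule 1 satisfied; rule 2 satisfied; rule 3 satisfied; rule 4 satisfied; rule 5 satisfied.

preposition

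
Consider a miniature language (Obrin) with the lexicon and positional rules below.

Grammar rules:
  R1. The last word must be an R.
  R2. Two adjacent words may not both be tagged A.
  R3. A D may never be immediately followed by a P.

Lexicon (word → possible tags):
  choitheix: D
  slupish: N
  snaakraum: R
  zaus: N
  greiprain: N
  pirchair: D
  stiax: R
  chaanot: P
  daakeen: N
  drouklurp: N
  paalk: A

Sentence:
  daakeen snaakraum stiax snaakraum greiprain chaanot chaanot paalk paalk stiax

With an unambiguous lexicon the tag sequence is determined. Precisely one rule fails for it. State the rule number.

Fixed tagging: N R R R N P P A A R.
Rule check: R1 ok, R2 fails, R3 ok.
Only rule 2 fails.

2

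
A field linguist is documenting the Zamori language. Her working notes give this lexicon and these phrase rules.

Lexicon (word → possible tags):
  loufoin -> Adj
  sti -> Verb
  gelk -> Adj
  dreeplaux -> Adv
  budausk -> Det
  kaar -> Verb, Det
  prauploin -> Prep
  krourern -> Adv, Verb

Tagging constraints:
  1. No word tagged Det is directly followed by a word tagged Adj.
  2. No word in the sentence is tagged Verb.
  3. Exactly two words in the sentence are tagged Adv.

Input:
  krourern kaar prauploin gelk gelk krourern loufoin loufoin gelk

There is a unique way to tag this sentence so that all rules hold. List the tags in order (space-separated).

Adv Det Prep Adj Adj Adv Adj Adj Adj

Candidates per position — 1:krourern {Adv,Verb}; 2:kaar {Verb,Det}; 3:prauploin {Prep}; 4:gelk {Adj}; 5:gelk {Adj}; 6:krourern {Adv,Verb}; 7:loufoin {Adj}; 8:loufoin {Adj}; 9:gelk {Adj}.
Position 1: Verb is ruled out by rule 2; that leaves Adv.
Position 2: Verb is ruled out by rule 2; that leaves Det.
Position 6: Verb is ruled out by rule 2; that leaves Adv.
The only consistent sequence is: Adv Det Prep Adj Adj Adv Adj Adj Adj.
Check: rule 1 holds; rule 2 holds; rule 3 holds.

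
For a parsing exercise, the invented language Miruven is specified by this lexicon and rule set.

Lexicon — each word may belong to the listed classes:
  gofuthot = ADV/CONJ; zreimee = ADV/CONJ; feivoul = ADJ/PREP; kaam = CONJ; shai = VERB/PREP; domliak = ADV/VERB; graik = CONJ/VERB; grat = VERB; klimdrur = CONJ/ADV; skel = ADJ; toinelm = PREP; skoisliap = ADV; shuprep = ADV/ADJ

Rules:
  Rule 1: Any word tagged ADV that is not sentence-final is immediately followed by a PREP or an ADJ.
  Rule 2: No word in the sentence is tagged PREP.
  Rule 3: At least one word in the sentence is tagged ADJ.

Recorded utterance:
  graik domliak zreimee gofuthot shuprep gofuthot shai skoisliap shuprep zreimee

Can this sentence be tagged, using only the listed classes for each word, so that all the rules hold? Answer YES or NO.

YES

Candidates per position — 1:graik {CONJ,VERB}; 2:domliak {ADV,VERB}; 3:zreimee {ADV,CONJ}; 4:gofuthot {ADV,CONJ}; 5:shuprep {ADV,ADJ}; 6:gofuthot {ADV,CONJ}; 7:shai {VERB,PREP}; 8:skoisliap {ADV}; 9:shuprep {ADV,ADJ}; 10:zreimee {ADV,CONJ}.
One satisfying assignment: VERB VERB CONJ CONJ ADJ CONJ VERB ADV ADJ ADV.
Verifying each rule — rule 1 ok; rule 2 ok; rule 3 ok.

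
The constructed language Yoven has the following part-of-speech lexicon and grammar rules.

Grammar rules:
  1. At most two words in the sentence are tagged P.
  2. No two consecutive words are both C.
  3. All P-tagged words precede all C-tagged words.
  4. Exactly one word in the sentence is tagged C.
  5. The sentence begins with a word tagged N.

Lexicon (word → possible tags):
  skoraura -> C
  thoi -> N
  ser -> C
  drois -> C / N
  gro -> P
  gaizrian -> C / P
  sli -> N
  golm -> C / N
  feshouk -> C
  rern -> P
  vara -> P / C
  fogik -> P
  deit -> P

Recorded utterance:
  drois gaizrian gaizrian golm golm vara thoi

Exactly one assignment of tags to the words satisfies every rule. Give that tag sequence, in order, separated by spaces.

Candidates per position — 1:drois {C,N}; 2:gaizrian {C,P}; 3:gaizrian {C,P}; 4:golm {C,N}; 5:golm {C,N}; 6:vara {P,C}; 7:thoi {N}.
Word 1 cannot be C — rule 5 would then fail for every completion. It is N.
The remaining ambiguous positions (2, 3, 4, 5, 6) are resolved jointly — only one combination satisfies every rule.
The only consistent sequence is: N P P N N C N.
Rule-by-rule: rule 1 ok; rule 2 ok; rule 3 ok; rule 4 ok; rule 5 ok.

N P P N N C N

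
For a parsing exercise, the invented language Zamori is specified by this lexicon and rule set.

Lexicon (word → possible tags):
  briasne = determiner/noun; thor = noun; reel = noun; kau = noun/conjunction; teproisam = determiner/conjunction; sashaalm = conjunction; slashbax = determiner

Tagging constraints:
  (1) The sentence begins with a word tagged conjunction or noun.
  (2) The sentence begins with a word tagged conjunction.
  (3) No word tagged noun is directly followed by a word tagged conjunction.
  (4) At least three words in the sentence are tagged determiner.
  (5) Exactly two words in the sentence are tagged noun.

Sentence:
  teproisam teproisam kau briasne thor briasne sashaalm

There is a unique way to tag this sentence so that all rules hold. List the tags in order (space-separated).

Candidates per position — 1:teproisam {determiner,conjunction}; 2:teproisam {determiner,conjunction}; 3:kau {noun,conjunction}; 4:briasne {determiner,noun}; 5:thor {noun}; 6:briasne {determiner,noun}; 7:sashaalm {conjunction}.
If word 1 were determiner, no tagging could satisfy rule 1; so word 1 is conjunction.
If word 2 were conjunction, no tagging could satisfy rule 4; so word 2 is determiner.
If word 4 were noun, no tagging could satisfy rule 4; so word 4 is determiner.
If word 6 were noun, no tagging could satisfy rule 3; so word 6 is determiner.
If word 3 were conjunction, no tagging could satisfy rule 5; so word 3 is noun.
That leaves exactly one tagging: conjunction determiner noun determiner noun determiner conjunction.
Rule-by-rule: rule 1 holds; rule 2 holds; rule 3 holds; rule 4 holds; rule 5 holds.

conjunction determiner noun determiner noun determiner conjunction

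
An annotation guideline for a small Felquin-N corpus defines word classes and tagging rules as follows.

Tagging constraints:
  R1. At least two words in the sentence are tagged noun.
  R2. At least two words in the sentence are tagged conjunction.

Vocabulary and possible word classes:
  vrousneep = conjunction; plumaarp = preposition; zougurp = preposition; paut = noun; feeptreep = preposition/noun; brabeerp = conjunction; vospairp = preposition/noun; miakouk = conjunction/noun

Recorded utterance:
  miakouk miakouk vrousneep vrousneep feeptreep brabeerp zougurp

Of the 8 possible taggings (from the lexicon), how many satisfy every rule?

Candidates per position — 1:miakouk {conjunction,noun}; 2:miakouk {conjunction,noun}; 3:vrousneep {conjunction}; 4:vrousneep {conjunction}; 5:feeptreep {preposition,noun}; 6:brabeerp {conjunction}; 7:zougurp {preposition}.
There are 8 candidate sequences in total.
The sequences that satisfy every rule: conjunction noun conjunction conjunction noun conjunction preposition; noun conjunction conjunction conjunction noun conjunction preposition; noun noun conjunction conjunction preposition conjunction preposition; noun noun conjunction conjunction noun conjunction preposition.
Count = 4.

4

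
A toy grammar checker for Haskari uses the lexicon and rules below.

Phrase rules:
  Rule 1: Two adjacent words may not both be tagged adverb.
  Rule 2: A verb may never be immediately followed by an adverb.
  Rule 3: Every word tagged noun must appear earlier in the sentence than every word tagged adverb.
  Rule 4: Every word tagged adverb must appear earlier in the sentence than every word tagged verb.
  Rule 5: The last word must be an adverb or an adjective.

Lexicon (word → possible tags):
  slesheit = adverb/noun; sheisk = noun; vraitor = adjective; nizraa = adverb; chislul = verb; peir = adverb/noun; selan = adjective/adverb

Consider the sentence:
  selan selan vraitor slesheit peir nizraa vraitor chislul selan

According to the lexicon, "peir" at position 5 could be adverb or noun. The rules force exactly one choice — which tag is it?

noun

Candidates per position — 1:selan {adjective,adverb}; 2:selan {adjective,adverb}; 3:vraitor {adjective}; 4:slesheit {adverb,noun}; 5:peir {adverb,noun}; 6:nizraa {adverb}; 7:vraitor {adjective}; 8:chislul {verb}; 9:selan {adjective,adverb}.
Position 5: adverb is ruled out by rule 1; that leaves noun.
Position 9: adverb is ruled out by rule 2; that leaves adjective.
Position 1: adverb is ruled out by rule 3; that leaves adjective.
Position 2: adverb is ruled out by rule 3; that leaves adjective.
Position 4: adverb is ruled out by rule 3; that leaves noun.
So the tagging must be: adjective adjective adjective noun noun adverb adjective verb adjective.
Verifying each rule — rule 1 satisfied; rule 2 satisfied; rule 3 satisfied; rule 4 satisfied; rule 5 satisfied.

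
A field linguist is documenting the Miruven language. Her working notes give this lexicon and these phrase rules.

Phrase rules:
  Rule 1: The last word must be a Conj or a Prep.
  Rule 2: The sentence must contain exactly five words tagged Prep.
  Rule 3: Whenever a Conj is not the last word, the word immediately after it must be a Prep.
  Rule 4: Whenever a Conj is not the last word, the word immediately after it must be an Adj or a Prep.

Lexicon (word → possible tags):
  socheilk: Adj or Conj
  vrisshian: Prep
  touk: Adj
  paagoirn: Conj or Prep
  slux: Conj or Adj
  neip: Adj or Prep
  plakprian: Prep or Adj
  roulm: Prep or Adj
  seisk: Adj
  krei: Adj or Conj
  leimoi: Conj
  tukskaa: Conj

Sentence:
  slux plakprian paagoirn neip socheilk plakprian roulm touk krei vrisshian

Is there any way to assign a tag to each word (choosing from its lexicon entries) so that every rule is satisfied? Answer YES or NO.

Candidates per position — 1:slux {Conj,Adj}; 2:plakprian {Prep,Adj}; 3:paagoirn {Conj,Prep}; 4:neip {Adj,Prep}; 5:socheilk {Adj,Conj}; 6:plakprian {Prep,Adj}; 7:roulm {Prep,Adj}; 8:touk {Adj}; 9:krei {Adj,Conj}; 10:vrisshian {Prep}.
One satisfying assignment: Adj Prep Conj Prep Adj Prep Prep Adj Conj Prep.
Rule-by-rule: rule 1 ok; rule 2 ok; rule 3 ok; rule 4 ok.

YES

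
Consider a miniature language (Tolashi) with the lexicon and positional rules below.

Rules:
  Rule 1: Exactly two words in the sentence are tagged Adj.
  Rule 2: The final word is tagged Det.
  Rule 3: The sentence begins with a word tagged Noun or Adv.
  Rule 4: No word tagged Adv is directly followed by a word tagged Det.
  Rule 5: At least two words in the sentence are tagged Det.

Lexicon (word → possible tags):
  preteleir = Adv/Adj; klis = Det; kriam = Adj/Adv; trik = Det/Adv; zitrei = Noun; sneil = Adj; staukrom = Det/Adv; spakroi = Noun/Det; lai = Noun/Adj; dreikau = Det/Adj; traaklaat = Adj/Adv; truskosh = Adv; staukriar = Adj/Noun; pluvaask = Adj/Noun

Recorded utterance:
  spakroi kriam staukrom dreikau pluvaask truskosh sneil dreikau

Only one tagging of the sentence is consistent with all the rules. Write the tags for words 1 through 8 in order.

Candidates per position — 1:spakroi {Noun,Det}; 2:kriam {Adj,Adv}; 3:staukrom {Det,Adv}; 4:dreikau {Det,Adj}; 5:pluvaask {Adj,Noun}; 6:truskosh {Adv}; 7:sneil {Adj}; 8:dreikau {Det,Adj}.
At position 1, choosing Det makes rule 3 impossible to satisfy; hence Noun.
At position 8, choosing Adj makes rule 2 impossible to satisfy; hence Det.
The remaining ambiguous positions (2, 3, 4, 5) are resolved jointly — only one combination satisfies every rule.
The unique satisfying tagging is: Noun Adj Det Det Noun Adv Adj Det.
Check: rule 1 holds; rule 2 holds; rule 3 holds; rule 4 holds; rule 5 holds.

Noun Adj Det Det Noun Adv Adj Det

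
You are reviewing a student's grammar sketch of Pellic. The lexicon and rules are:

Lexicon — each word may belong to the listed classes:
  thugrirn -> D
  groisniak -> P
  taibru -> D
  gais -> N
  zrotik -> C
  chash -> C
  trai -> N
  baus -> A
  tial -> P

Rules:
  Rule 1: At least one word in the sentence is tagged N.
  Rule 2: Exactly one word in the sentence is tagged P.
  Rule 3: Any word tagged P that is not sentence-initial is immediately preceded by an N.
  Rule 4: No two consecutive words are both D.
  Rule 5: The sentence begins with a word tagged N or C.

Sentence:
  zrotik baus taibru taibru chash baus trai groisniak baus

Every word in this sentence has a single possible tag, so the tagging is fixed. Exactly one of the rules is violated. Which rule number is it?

4

Fixed tagging: C A D D C A N P A.
Rule check: R1 pass, R2 pass, R3 pass, R4 fail, R5 pass.
Only rule 4 fails.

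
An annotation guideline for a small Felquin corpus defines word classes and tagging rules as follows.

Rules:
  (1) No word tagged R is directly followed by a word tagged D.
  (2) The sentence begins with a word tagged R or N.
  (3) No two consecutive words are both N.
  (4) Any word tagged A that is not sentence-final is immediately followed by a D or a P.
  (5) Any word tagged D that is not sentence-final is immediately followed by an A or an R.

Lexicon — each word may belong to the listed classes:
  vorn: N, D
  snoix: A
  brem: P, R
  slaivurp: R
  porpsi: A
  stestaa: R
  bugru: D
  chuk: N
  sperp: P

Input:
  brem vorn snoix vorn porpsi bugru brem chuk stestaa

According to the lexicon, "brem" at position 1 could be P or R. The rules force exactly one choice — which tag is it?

R

Candidates per position — 1:brem {P,R}; 2:vorn {N,D}; 3:snoix {A}; 4:vorn {N,D}; 5:porpsi {A}; 6:bugru {D}; 7:brem {P,R}; 8:chuk {N}; 9:stestaa {R}.
If word 1 were P, no tagging could satisfy rule 2; so word 1 is R.
If word 2 were D, no tagging could satisfy rule 1; so word 2 is N.
If word 4 were N, no tagging could satisfy rule 4; so word 4 is D.
If word 7 were P, no tagging could satisfy rule 5; so word 7 is R.
The unique satisfying tagging is: R N A D A D R N R.
Rule-by-rule: rule 1 holds; rule 2 holds; rule 3 holds; rule 4 holds; rule 5 holds.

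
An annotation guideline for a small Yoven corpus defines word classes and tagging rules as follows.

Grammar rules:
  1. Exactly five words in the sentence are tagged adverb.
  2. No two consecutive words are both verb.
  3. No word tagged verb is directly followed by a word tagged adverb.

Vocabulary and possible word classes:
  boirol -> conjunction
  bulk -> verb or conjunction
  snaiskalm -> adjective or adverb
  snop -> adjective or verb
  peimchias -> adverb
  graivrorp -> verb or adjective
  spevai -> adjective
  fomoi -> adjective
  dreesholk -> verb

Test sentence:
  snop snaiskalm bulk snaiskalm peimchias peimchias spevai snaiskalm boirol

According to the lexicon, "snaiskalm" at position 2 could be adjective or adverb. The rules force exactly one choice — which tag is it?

adverb

Candidates per position — 1:snop {adjective,verb}; 2:snaiskalm {adjective,adverb}; 3:bulk {verb,conjunction}; 4:snaiskalm {adjective,adverb}; 5:peimchias {adverb}; 6:peimchias {adverb}; 7:spevai {adjective}; 8:snaiskalm {adjective,adverb}; 9:boirol {conjunction}.
Position 2: tagging it adjective would leave rule 1 unsatisfiable, so it must be adverb.
Position 4: tagging it adjective would leave rule 1 unsatisfiable, so it must be adverb.
Position 8: tagging it adjective would leave rule 1 unsatisfiable, so it must be adverb.
Position 1: tagging it verb would leave rule 3 unsatisfiable, so it must be adjective.
Position 3: tagging it verb would leave rule 3 unsatisfiable, so it must be conjunction.
The unique satisfying tagging is: adjective adverb conjunction adverb adverb adverb adjective adverb conjunction.
Checking: rule 1 holds; rule 2 holds; rule 3 holds.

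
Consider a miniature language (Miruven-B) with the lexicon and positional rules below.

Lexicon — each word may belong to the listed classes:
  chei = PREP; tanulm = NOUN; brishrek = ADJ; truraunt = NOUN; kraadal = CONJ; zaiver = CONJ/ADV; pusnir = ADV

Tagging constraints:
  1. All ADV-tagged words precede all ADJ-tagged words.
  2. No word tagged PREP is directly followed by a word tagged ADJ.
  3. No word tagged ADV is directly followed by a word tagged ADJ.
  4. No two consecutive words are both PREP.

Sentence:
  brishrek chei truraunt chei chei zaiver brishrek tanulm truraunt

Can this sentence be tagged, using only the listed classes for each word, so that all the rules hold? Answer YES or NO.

Candidates per position — 1:brishrek {ADJ}; 2:chei {PREP}; 3:truraunt {NOUN}; 4:chei {PREP}; 5:chei {PREP}; 6:zaiver {CONJ,ADV}; 7:brishrek {ADJ}; 8:tanulm {NOUN}; 9:truraunt {NOUN}.
Rule 4 cannot be satisfied by any choice of tags from the lexicon.
So there is no consistent tagging.

NO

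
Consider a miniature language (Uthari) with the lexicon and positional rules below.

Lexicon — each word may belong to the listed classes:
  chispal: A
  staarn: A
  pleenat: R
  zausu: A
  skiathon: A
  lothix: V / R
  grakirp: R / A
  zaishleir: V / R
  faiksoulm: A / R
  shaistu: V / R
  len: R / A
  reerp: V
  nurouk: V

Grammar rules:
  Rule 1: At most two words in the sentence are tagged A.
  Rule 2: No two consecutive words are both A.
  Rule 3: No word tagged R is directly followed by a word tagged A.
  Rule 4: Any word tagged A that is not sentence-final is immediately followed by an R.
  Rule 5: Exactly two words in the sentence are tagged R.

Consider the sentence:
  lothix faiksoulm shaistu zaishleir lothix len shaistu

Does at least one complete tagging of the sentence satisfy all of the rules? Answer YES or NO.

Candidates per position — 1:lothix {V,R}; 2:faiksoulm {A,R}; 3:shaistu {V,R}; 4:zaishleir {V,R}; 5:lothix {V,R}; 6:len {R,A}; 7:shaistu {V,R}.
One satisfying assignment: V A R V V A R.
Checking: rule 1 holds; rule 2 holds; rule 3 holds; rule 4 holds; rule 5 holds.

YES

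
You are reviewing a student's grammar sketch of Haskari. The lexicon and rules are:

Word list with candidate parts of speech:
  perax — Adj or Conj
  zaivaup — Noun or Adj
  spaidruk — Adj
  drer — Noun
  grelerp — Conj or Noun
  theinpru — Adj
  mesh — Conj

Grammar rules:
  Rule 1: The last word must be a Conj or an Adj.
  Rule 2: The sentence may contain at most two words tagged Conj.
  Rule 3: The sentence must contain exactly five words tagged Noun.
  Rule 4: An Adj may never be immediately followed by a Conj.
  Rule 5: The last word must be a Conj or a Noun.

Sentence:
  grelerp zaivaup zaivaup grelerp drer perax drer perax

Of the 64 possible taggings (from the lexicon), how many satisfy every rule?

6

Candidates per position — 1:grelerp {Conj,Noun}; 2:zaivaup {Noun,Adj}; 3:zaivaup {Noun,Adj}; 4:grelerp {Conj,Noun}; 5:drer {Noun}; 6:perax {Adj,Conj}; 7:drer {Noun}; 8:perax {Adj,Conj}.
There are 64 candidate sequences in total.
Checking each against the rules leaves 6 sequences.
Count = 6.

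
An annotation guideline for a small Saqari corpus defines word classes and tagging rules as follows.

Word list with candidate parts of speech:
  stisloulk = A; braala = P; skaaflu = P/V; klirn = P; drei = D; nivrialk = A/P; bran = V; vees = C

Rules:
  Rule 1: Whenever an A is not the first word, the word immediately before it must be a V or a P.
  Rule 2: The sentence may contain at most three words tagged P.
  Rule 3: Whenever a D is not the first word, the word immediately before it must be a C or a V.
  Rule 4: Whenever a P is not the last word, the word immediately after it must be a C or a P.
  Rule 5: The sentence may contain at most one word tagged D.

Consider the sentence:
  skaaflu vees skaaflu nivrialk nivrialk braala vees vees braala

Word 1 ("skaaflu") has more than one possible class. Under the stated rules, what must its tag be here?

V

Candidates per position — 1:skaaflu {P,V}; 2:vees {C}; 3:skaaflu {P,V}; 4:nivrialk {A,P}; 5:nivrialk {A,P}; 6:braala {P}; 7:vees {C}; 8:vees {C}; 9:braala {P}.
Position 1: the remaining choice is settled jointly with positions 3, 4, 5 — only V at position 1 is part of a tagging that satisfies every rule.
The only consistent sequence is: V C V A P P C C P.
Checking: rule 1 holds; rule 2 holds; rule 3 holds; rule 4 holds; rule 5 holds.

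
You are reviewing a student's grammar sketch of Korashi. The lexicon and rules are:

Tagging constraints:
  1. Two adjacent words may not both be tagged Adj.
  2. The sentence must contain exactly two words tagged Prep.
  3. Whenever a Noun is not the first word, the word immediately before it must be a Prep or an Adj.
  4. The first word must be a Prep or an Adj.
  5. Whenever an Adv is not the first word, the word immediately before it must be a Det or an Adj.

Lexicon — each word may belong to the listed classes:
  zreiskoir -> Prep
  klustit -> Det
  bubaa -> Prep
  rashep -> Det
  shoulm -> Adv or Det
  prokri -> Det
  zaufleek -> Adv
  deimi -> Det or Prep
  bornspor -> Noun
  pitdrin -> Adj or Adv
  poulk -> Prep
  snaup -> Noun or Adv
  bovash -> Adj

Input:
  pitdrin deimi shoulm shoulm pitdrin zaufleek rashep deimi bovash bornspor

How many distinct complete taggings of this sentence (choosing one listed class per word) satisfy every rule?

2

Candidates per position — 1:pitdrin {Adj,Adv}; 2:deimi {Det,Prep}; 3:shoulm {Adv,Det}; 4:shoulm {Adv,Det}; 5:pitdrin {Adj,Adv}; 6:zaufleek {Adv}; 7:rashep {Det}; 8:deimi {Det,Prep}; 9:bovash {Adj}; 10:bornspor {Noun}.
There are 64 candidate sequences in total.
The sequences that satisfy every rule: Adj Prep Det Adv Adj Adv Det Prep Adj Noun; Adj Prep Det Det Adj Adv Det Prep Adj Noun.
Count = 2.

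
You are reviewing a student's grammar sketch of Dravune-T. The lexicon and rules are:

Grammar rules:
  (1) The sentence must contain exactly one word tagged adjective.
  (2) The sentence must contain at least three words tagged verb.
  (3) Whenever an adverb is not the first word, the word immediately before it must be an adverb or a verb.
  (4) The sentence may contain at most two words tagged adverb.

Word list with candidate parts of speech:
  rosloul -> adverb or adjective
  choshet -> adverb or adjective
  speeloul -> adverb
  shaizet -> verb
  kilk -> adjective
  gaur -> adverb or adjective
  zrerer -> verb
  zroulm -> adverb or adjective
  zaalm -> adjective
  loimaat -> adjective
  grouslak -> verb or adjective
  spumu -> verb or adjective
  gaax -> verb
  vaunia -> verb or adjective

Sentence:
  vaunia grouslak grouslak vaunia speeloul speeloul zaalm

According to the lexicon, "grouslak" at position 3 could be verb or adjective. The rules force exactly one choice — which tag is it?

Candidates per position — 1:vaunia {verb,adjective}; 2:grouslak {verb,adjective}; 3:grouslak {verb,adjective}; 4:vaunia {verb,adjective}; 5:speeloul {adverb}; 6:speeloul {adverb}; 7:zaalm {adjective}.
At position 1, choosing adjective makes rule 1 impossible to satisfy; hence verb.
At position 2, choosing adjective makes rule 1 impossible to satisfy; hence verb.
At position 3, choosing adjective makes rule 1 impossible to satisfy; hence verb.
At position 4, choosing adjective makes rule 1 impossible to satisfy; hence verb.
That leaves exactly one tagging: verb verb verb verb adverb adverb adjective.
Rule-by-rule: rule 1 holds; rule 2 holds; rule 3 holds; rule 4 holds.

verb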